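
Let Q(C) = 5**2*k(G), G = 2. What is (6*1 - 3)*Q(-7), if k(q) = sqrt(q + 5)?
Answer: 75*sqrt(7) ≈ 198.43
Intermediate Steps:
k(q) = sqrt(5 + q)
Q(C) = 25*sqrt(7) (Q(C) = 5**2*sqrt(5 + 2) = 25*sqrt(7))
(6*1 - 3)*Q(-7) = (6*1 - 3)*(25*sqrt(7)) = (6 - 3)*(25*sqrt(7)) = 3*(25*sqrt(7)) = 75*sqrt(7)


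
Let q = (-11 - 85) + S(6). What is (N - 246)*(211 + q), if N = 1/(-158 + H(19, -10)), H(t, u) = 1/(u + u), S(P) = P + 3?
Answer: -96425624/3161 ≈ -30505.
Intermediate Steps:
S(P) = 3 + P
H(t, u) = 1/(2*u)
q = -87 (q = (-11 - 85) + (3 + 6) = -96 + 9 = -87)
N = -20/3161 (N = 1/(-158 + (1/2)/(-10)) = 1/(-158 + (1/2)*(-1/10)) = 1/(-158 - 1/20) = 1/(-3161/20) = -20/3161 ≈ -0.0063271)
(N - 246)*(211 + q) = (-20/3161 - 246)*(211 - 87) = -777626/3161*124 = -96425624/3161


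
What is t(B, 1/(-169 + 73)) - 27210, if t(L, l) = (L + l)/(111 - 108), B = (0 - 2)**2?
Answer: -7836097/288 ≈ -27209.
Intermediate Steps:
B = 4 (B = (-2)**2 = 4)
t(L, l) = L/3 + l/3 (t(L, l) = (L + l)/3 = (L + l)*(1/3) = L/3 + l/3)
t(B, 1/(-169 + 73)) - 27210 = ((1/3)*4 + 1/(3*(-169 + 73))) - 27210 = (4/3 + (1/3)/(-96)) - 27210 = (4/3 + (1/3)*(-1/96)) - 27210 = (4/3 - 1/288) - 27210 = 383/288 - 27210 = -7836097/288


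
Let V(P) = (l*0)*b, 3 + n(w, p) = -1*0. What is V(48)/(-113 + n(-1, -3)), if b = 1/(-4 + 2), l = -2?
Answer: 0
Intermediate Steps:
n(w, p) = -3 (n(w, p) = -3 - 1*0 = -3 + 0 = -3)
b = -½ (b = 1/(-2) = -½ ≈ -0.50000)
V(P) = 0 (V(P) = -2*0*(-½) = 0*(-½) = 0)
V(48)/(-113 + n(-1, -3)) = 0/(-113 - 3) = 0/(-116) = -1/116*0 = 0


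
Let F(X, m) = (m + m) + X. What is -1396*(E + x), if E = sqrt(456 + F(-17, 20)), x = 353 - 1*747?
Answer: 550024 - 1396*sqrt(479) ≈ 5.1947e+5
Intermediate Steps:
x = -394 (x = 353 - 747 = -394)
F(X, m) = X + 2*m (F(X, m) = 2*m + X = X + 2*m)
E = sqrt(479) (E = sqrt(456 + (-17 + 2*20)) = sqrt(456 + (-17 + 40)) = sqrt(456 + 23) = sqrt(479) ≈ 21.886)
-1396*(E + x) = -1396*(sqrt(479) - 394) = -1396*(-394 + sqrt(479)) = 550024 - 1396*sqrt(479)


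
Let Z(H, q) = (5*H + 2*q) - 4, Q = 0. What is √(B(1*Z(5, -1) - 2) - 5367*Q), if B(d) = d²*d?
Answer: 17*√17 ≈ 70.093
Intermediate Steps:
Z(H, q) = -4 + 2*q + 5*H (Z(H, q) = (2*q + 5*H) - 4 = -4 + 2*q + 5*H)
B(d) = d³
√(B(1*Z(5, -1) - 2) - 5367*Q) = √((1*(-4 + 2*(-1) + 5*5) - 2)³ - 5367*0) = √((1*(-4 - 2 + 25) - 2)³ + 0) = √((1*19 - 2)³ + 0) = √((19 - 2)³ + 0) = √(17³ + 0) = √(4913 + 0) = √4913 = 17*√17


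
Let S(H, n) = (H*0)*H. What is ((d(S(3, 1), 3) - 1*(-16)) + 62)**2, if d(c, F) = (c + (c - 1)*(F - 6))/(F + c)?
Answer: 6241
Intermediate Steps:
S(H, n) = 0 (S(H, n) = 0*H = 0)
d(c, F) = (c + (-1 + c)*(-6 + F))/(F + c)
((d(S(3, 1), 3) - 1*(-16)) + 62)**2 = (((6 - 1*3 - 5*0 + 3*0)/(3 + 0) - 1*(-16)) + 62)**2 = (((6 - 3 + 0 + 0)/3 + 16) + 62)**2 = (((1/3)*3 + 16) + 62)**2 = ((1 + 16) + 62)**2 = (17 + 62)**2 = 79**2 = 6241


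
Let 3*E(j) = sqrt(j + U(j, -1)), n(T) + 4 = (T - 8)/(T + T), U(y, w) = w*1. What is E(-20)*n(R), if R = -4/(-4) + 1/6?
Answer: -97*I*sqrt(21)/42 ≈ -10.584*I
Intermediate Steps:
R = 7/6 (R = -4*(-1/4) + 1*(1/6) = 1 + 1/6 = 7/6 ≈ 1.1667)
U(y, w) = w
n(T) = -4 + (-8 + T)/(2*T) (n(T) = -4 + (T - 8)/(T + T) = -4 + (-8 + T)/((2*T)) = -4 + (-8 + T)*(1/(2*T)) = -4 + (-8 + T)/(2*T))
E(j) = sqrt(-1 + j)/3 (E(j) = sqrt(j - 1)/3 = sqrt(-1 + j)/3)
E(-20)*n(R) = (sqrt(-1 - 20)/3)*(-7/2 - 4/7/6) = (sqrt(-21)/3)*(-7/2 - 4*6/7) = ((I*sqrt(21))/3)*(-7/2 - 24/7) = (I*sqrt(21)/3)*(-97/14) = -97*I*sqrt(21)/42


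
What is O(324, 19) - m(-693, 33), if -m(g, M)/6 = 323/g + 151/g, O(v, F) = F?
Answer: 1147/77 ≈ 14.896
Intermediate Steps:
m(g, M) = -2844/g (m(g, M) = -6*(323/g + 151/g) = -2844/g)
O(324, 19) - m(-693, 33) = 19 - (-2844)/(-693) = 19 - (-2844)*(-1)/693 = 19 - 1*316/77 = 19 - 316/77 = 1147/77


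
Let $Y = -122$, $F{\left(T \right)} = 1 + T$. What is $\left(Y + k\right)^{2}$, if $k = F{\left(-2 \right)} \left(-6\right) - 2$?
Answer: $13924$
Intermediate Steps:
$k = 4$ ($k = \left(1 - 2\right) \left(-6\right) - 2 = \left(-1\right) \left(-6\right) - 2 = 6 - 2 = 4$)
$\left(Y + k\right)^{2} = \left(-122 + 4\right)^{2} = \left(-118\right)^{2} = 13924$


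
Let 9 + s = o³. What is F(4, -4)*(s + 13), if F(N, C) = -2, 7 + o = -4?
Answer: 2654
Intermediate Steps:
o = -11 (o = -7 - 4 = -11)
s = -1340 (s = -9 + (-11)³ = -9 - 1331 = -1340)
F(4, -4)*(s + 13) = -2*(-1340 + 13) = -2*(-1327) = 2654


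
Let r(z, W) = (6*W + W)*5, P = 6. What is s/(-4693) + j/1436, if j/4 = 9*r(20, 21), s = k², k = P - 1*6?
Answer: 6615/359 ≈ 18.426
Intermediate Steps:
k = 0 (k = 6 - 1*6 = 6 - 6 = 0)
s = 0 (s = 0² = 0)
r(z, W) = 35*W (r(z, W) = (7*W)*5 = 35*W)
j = 26460 (j = 4*(9*(35*21)) = 4*(9*735) = 4*6615 = 26460)
s/(-4693) + j/1436 = 0/(-4693) + 26460/1436 = 0*(-1/4693) + 26460*(1/1436) = 0 + 6615/359 = 6615/359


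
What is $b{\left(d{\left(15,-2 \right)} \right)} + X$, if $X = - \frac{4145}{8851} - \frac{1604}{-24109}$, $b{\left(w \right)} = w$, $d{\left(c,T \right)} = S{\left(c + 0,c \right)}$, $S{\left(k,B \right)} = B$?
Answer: $\frac{3115096584}{213388759} \approx 14.598$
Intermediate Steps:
$d{\left(c,T \right)} = c$
$X = - \frac{85734801}{213388759}$ ($X = \left(-4145\right) \frac{1}{8851} - - \frac{1604}{24109} = - \frac{4145}{8851} + \frac{1604}{24109} = - \frac{85734801}{213388759} \approx -0.40178$)
$b{\left(d{\left(15,-2 \right)} \right)} + X = 15 - \frac{85734801}{213388759} = \frac{3115096584}{213388759}$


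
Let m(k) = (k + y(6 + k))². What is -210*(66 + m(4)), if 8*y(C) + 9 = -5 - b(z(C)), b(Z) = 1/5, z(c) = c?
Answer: -2383941/160 ≈ -14900.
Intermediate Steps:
b(Z) = ⅕
y(C) = -71/40 (y(C) = -9/8 + (-5 - 1*⅕)/8 = -9/8 + (-5 - ⅕)/8 = -9/8 + (⅛)*(-26/5) = -9/8 - 13/20 = -71/40)
m(k) = (-71/40 + k)² (m(k) = (k - 71/40)² = (-71/40 + k)²)
-210*(66 + m(4)) = -210*(66 + (-71 + 40*4)²/1600) = -210*(66 + (-71 + 160)²/1600) = -210*(66 + (1/1600)*89²) = -210*(66 + (1/1600)*7921) = -210*(66 + 7921/1600) = -210*113521/1600 = -2383941/160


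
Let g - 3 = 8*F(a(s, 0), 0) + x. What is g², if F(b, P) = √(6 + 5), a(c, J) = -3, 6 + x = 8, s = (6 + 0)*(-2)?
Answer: 729 + 80*√11 ≈ 994.33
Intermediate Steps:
s = -12 (s = 6*(-2) = -12)
x = 2 (x = -6 + 8 = 2)
F(b, P) = √11
g = 5 + 8*√11 (g = 3 + (8*√11 + 2) = 3 + (2 + 8*√11) = 5 + 8*√11 ≈ 31.533)
g² = (5 + 8*√11)²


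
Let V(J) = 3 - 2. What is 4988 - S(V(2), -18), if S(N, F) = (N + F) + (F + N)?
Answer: 5022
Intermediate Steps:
V(J) = 1
S(N, F) = 2*F + 2*N (S(N, F) = (F + N) + (F + N) = 2*F + 2*N)
4988 - S(V(2), -18) = 4988 - (2*(-18) + 2*1) = 4988 - (-36 + 2) = 4988 - 1*(-34) = 4988 + 34 = 5022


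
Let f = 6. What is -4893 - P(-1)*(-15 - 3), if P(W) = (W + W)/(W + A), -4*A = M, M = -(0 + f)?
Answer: -4965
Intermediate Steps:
M = -6 (M = -(0 + 6) = -1*6 = -6)
A = 3/2 (A = -¼*(-6) = 3/2 ≈ 1.5000)
P(W) = 2*W/(3/2 + W) (P(W) = (W + W)/(W + 3/2) = (2*W)/(3/2 + W) = 2*W/(3/2 + W))
-4893 - P(-1)*(-15 - 3) = -4893 - 4*(-1)/(3 + 2*(-1))*(-15 - 3) = -4893 - 4*(-1)/(3 - 2)*(-18) = -4893 - 4*(-1)/1*(-18) = -4893 - 4*(-1)*1*(-18) = -4893 - (-4)*(-18) = -4893 - 1*72 = -4893 - 72 = -4965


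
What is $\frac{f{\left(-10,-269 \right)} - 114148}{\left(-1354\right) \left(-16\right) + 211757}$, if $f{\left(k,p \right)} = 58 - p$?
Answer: $- \frac{113821}{233421} \approx -0.48762$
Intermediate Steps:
$\frac{f{\left(-10,-269 \right)} - 114148}{\left(-1354\right) \left(-16\right) + 211757} = \frac{\left(58 - -269\right) - 114148}{\left(-1354\right) \left(-16\right) + 211757} = \frac{\left(58 + 269\right) - 114148}{21664 + 211757} = \frac{327 - 114148}{233421} = \left(-113821\right) \frac{1}{233421} = - \frac{113821}{233421}$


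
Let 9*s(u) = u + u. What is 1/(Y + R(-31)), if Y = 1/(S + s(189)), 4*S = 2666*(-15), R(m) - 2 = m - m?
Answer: 19911/39820 ≈ 0.50002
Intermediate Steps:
s(u) = 2*u/9 (s(u) = (u + u)/9 = (2*u)/9 = 2*u/9)
R(m) = 2 (R(m) = 2 + (m - m) = 2 + 0 = 2)
S = -19995/2 (S = (2666*(-15))/4 = (1/4)*(-39990) = -19995/2 ≈ -9997.5)
Y = -2/19911 (Y = 1/(-19995/2 + (2/9)*189) = 1/(-19995/2 + 42) = 1/(-19911/2) = -2/19911 ≈ -0.00010045)
1/(Y + R(-31)) = 1/(-2/19911 + 2) = 1/(39820/19911) = 19911/39820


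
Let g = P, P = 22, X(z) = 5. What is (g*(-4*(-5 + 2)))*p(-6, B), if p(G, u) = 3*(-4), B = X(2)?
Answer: -3168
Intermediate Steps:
B = 5
p(G, u) = -12
g = 22
(g*(-4*(-5 + 2)))*p(-6, B) = (22*(-4*(-5 + 2)))*(-12) = (22*(-4*(-3)))*(-12) = (22*12)*(-12) = 264*(-12) = -3168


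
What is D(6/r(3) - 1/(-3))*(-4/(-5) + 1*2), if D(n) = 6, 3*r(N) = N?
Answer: 84/5 ≈ 16.800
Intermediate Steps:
r(N) = N/3
D(6/r(3) - 1/(-3))*(-4/(-5) + 1*2) = 6*(-4/(-5) + 1*2) = 6*(-4*(-⅕) + 2) = 6*(⅘ + 2) = 6*(14/5) = 84/5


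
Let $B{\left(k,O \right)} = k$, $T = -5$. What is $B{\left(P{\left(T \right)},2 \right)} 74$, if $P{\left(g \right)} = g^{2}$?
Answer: $1850$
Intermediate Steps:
$B{\left(P{\left(T \right)},2 \right)} 74 = \left(-5\right)^{2} \cdot 74 = 25 \cdot 74 = 1850$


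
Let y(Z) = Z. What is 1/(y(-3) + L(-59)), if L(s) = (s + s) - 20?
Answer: -1/141 ≈ -0.0070922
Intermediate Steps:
L(s) = -20 + 2*s (L(s) = 2*s - 20 = -20 + 2*s)
1/(y(-3) + L(-59)) = 1/(-3 + (-20 + 2*(-59))) = 1/(-3 + (-20 - 118)) = 1/(-3 - 138) = 1/(-141) = -1/141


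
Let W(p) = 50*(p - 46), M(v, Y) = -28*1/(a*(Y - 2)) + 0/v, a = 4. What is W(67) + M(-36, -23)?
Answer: 26257/25 ≈ 1050.3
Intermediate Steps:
M(v, Y) = -28/(-8 + 4*Y) (M(v, Y) = -28*1/(4*(Y - 2)) + 0/v = -28*1/(4*(-2 + Y)) + 0 = -28/(-8 + 4*Y) + 0 = -28/(-8 + 4*Y))
W(p) = -2300 + 50*p (W(p) = 50*(-46 + p) = -2300 + 50*p)
W(67) + M(-36, -23) = (-2300 + 50*67) - 7/(-2 - 23) = (-2300 + 3350) - 7/(-25) = 1050 - 7*(-1/25) = 1050 + 7/25 = 26257/25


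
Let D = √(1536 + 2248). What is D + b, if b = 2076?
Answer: 2076 + 2*√946 ≈ 2137.5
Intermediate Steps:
D = 2*√946 (D = √3784 = 2*√946 ≈ 61.514)
D + b = 2*√946 + 2076 = 2076 + 2*√946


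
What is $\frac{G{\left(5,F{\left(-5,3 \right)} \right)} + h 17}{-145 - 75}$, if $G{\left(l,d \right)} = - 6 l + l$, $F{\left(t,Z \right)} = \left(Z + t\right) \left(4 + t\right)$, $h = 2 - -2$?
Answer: $- \frac{43}{220} \approx -0.19545$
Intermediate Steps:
$h = 4$ ($h = 2 + 2 = 4$)
$F{\left(t,Z \right)} = \left(4 + t\right) \left(Z + t\right)$
$G{\left(l,d \right)} = - 5 l$
$\frac{G{\left(5,F{\left(-5,3 \right)} \right)} + h 17}{-145 - 75} = \frac{\left(-5\right) 5 + 4 \cdot 17}{-145 - 75} = \frac{-25 + 68}{-220} = \left(- \frac{1}{220}\right) 43 = - \frac{43}{220}$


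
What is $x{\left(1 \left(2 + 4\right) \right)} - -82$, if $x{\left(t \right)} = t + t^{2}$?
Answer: $124$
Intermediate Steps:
$x{\left(1 \left(2 + 4\right) \right)} - -82 = 1 \left(2 + 4\right) \left(1 + 1 \left(2 + 4\right)\right) - -82 = 1 \cdot 6 \left(1 + 1 \cdot 6\right) + 82 = 6 \left(1 + 6\right) + 82 = 6 \cdot 7 + 82 = 42 + 82 = 124$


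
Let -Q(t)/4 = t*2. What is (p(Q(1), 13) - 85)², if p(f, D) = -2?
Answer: 7569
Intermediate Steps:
Q(t) = -8*t (Q(t) = -4*t*2 = -8*t)
(p(Q(1), 13) - 85)² = (-2 - 85)² = (-87)² = 7569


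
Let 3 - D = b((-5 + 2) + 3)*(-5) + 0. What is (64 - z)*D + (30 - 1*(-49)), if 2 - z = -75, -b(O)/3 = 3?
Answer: 625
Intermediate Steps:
b(O) = -9 (b(O) = -3*3 = -9)
z = 77 (z = 2 - 1*(-75) = 2 + 75 = 77)
D = -42 (D = 3 - (-9*(-5) + 0) = 3 - (45 + 0) = 3 - 1*45 = 3 - 45 = -42)
(64 - z)*D + (30 - 1*(-49)) = (64 - 1*77)*(-42) + (30 - 1*(-49)) = (64 - 77)*(-42) + (30 + 49) = -13*(-42) + 79 = 546 + 79 = 625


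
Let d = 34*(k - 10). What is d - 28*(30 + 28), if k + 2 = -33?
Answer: -3154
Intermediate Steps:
k = -35 (k = -2 - 33 = -35)
d = -1530 (d = 34*(-35 - 10) = 34*(-45) = -1530)
d - 28*(30 + 28) = -1530 - 28*(30 + 28) = -1530 - 28*58 = -1530 - 1624 = -3154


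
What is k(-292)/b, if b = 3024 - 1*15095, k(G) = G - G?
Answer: 0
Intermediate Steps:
k(G) = 0
b = -12071 (b = 3024 - 15095 = -12071)
k(-292)/b = 0/(-12071) = 0*(-1/12071) = 0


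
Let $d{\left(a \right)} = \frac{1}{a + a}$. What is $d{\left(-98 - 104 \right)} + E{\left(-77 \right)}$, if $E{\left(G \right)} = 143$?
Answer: $\frac{57771}{404} \approx 143.0$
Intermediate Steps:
$d{\left(a \right)} = \frac{1}{2 a}$
$d{\left(-98 - 104 \right)} + E{\left(-77 \right)} = \frac{1}{2 \left(-98 - 104\right)} + 143 = \frac{1}{2 \left(-202\right)} + 143 = \frac{1}{2} \left(- \frac{1}{202}\right) + 143 = - \frac{1}{404} + 143 = \frac{57771}{404}$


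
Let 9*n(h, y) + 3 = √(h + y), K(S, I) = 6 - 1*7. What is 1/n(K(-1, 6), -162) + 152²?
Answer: 3973861/172 - 9*I*√163/172 ≈ 23104.0 - 0.66805*I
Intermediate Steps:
K(S, I) = -1 (K(S, I) = 6 - 7 = -1)
n(h, y) = -⅓ + √(h + y)/9
1/n(K(-1, 6), -162) + 152² = 1/(-⅓ + √(-1 - 162)/9) + 152² = 1/(-⅓ + √(-163)/9) + 23104 = 1/(-⅓ + (I*√163)/9) + 23104 = 1/(-⅓ + I*√163/9) + 23104 = 23104 + 1/(-⅓ + I*√163/9)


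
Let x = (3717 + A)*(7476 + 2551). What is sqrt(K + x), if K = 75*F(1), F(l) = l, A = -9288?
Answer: I*sqrt(55860342) ≈ 7474.0*I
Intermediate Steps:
K = 75 (K = 75*1 = 75)
x = -55860417 (x = (3717 - 9288)*(7476 + 2551) = -5571*10027 = -55860417)
sqrt(K + x) = sqrt(75 - 55860417) = sqrt(-55860342) = I*sqrt(55860342)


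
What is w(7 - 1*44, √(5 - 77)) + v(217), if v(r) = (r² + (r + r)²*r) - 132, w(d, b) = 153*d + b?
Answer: 40914548 + 6*I*√2 ≈ 4.0915e+7 + 8.4853*I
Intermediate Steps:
w(d, b) = b + 153*d
v(r) = -132 + r² + 4*r³ (v(r) = (r² + (2*r)²*r) - 132 = (r² + (4*r²)*r) - 132 = (r² + 4*r³) - 132 = -132 + r² + 4*r³)
w(7 - 1*44, √(5 - 77)) + v(217) = (√(5 - 77) + 153*(7 - 1*44)) + (-132 + 217² + 4*217³) = (√(-72) + 153*(7 - 44)) + (-132 + 47089 + 4*10218313) = (6*I*√2 + 153*(-37)) + (-132 + 47089 + 40873252) = (6*I*√2 - 5661) + 40920209 = (-5661 + 6*I*√2) + 40920209 = 40914548 + 6*I*√2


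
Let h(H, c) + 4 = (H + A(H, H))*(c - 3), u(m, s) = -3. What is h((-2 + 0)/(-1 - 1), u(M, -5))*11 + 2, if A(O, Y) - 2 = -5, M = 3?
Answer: 90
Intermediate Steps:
A(O, Y) = -3 (A(O, Y) = 2 - 5 = -3)
h(H, c) = -4 + (-3 + H)*(-3 + c) (h(H, c) = -4 + (H - 3)*(c - 3) = -4 + (-3 + H)*(-3 + c))
h((-2 + 0)/(-1 - 1), u(M, -5))*11 + 2 = (5 - 3*(-2 + 0)/(-1 - 1) - 3*(-3) + ((-2 + 0)/(-1 - 1))*(-3))*11 + 2 = (5 - (-6)/(-2) + 9 - 2/(-2)*(-3))*11 + 2 = (5 - (-6)*(-1)/2 + 9 - 2*(-1/2)*(-3))*11 + 2 = (5 - 3*1 + 9 + 1*(-3))*11 + 2 = (5 - 3 + 9 - 3)*11 + 2 = 8*11 + 2 = 88 + 2 = 90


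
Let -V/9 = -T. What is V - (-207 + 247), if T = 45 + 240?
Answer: 2525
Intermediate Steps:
T = 285
V = 2565 (V = -(-9)*285 = -9*(-285) = 2565)
V - (-207 + 247) = 2565 - (-207 + 247) = 2565 - 1*40 = 2565 - 40 = 2525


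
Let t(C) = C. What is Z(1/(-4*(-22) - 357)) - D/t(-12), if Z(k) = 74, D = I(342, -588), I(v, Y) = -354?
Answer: 89/2 ≈ 44.500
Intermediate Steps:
D = -354
Z(1/(-4*(-22) - 357)) - D/t(-12) = 74 - (-354)/(-12) = 74 - (-354)*(-1)/12 = 74 - 1*59/2 = 74 - 59/2 = 89/2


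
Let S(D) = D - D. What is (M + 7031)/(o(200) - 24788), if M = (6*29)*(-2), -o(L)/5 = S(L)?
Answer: -6683/24788 ≈ -0.26961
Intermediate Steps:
S(D) = 0
o(L) = 0 (o(L) = -5*0 = 0)
M = -348 (M = 174*(-2) = -348)
(M + 7031)/(o(200) - 24788) = (-348 + 7031)/(0 - 24788) = 6683/(-24788) = 6683*(-1/24788) = -6683/24788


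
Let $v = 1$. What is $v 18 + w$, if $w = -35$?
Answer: $-17$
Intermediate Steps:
$v 18 + w = 1 \cdot 18 - 35 = 18 - 35 = -17$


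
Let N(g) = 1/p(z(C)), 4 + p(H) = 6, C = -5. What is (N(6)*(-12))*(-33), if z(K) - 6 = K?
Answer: 198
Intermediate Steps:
z(K) = 6 + K
p(H) = 2 (p(H) = -4 + 6 = 2)
N(g) = ½ (N(g) = 1/2 = ½)
(N(6)*(-12))*(-33) = ((½)*(-12))*(-33) = -6*(-33) = 198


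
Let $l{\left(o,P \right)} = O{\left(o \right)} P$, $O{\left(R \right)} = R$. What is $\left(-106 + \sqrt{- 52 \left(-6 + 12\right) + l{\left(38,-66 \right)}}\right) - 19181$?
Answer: $-19287 + 2 i \sqrt{705} \approx -19287.0 + 53.104 i$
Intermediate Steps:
$l{\left(o,P \right)} = P o$ ($l{\left(o,P \right)} = o P = P o$)
$\left(-106 + \sqrt{- 52 \left(-6 + 12\right) + l{\left(38,-66 \right)}}\right) - 19181 = \left(-106 + \sqrt{- 52 \left(-6 + 12\right) - 2508}\right) - 19181 = \left(-106 + \sqrt{\left(-52\right) 6 - 2508}\right) - 19181 = \left(-106 + \sqrt{-312 - 2508}\right) - 19181 = \left(-106 + \sqrt{-2820}\right) - 19181 = \left(-106 + 2 i \sqrt{705}\right) - 19181 = -19287 + 2 i \sqrt{705}$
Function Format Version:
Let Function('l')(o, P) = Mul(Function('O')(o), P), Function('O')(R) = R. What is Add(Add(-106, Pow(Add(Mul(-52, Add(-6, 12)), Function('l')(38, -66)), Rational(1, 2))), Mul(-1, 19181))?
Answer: Add(-19287, Mul(2, I, Pow(705, Rational(1, 2)))) ≈ Add(-19287., Mul(53.104, I))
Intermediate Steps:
Function('l')(o, P) = Mul(P, o) (Function('l')(o, P) = Mul(o, P) = Mul(P, o))
Add(Add(-106, Pow(Add(Mul(-52, Add(-6, 12)), Function('l')(38, -66)), Rational(1, 2))), Mul(-1, 19181)) = Add(Add(-106, Pow(Add(Mul(-52, Add(-6, 12)), Mul(-66, 38)), Rational(1, 2))), Mul(-1, 19181)) = Add(Add(-106, Pow(Add(Mul(-52, 6), -2508), Rational(1, 2))), -19181) = Add(Add(-106, Pow(Add(-312, -2508), Rational(1, 2))), -19181) = Add(Add(-106, Pow(-2820, Rational(1, 2))), -19181) = Add(Add(-106, Mul(2, I, Pow(705, Rational(1, 2)))), -19181) = Add(-19287, Mul(2, I, Pow(705, Rational(1, 2))))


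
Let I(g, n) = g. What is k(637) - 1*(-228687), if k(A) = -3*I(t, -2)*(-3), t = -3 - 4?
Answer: 228624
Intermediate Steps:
t = -7
k(A) = -63 (k(A) = -3*(-7)*(-3) = 21*(-3) = -63)
k(637) - 1*(-228687) = -63 - 1*(-228687) = -63 + 228687 = 228624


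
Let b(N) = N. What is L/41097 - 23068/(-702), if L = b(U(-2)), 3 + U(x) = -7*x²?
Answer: 158000639/4808349 ≈ 32.860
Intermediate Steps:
U(x) = -3 - 7*x²
L = -31 (L = -3 - 7*(-2)² = -3 - 7*4 = -3 - 28 = -31)
L/41097 - 23068/(-702) = -31/41097 - 23068/(-702) = -31*1/41097 - 23068*(-1/702) = -31/41097 + 11534/351 = 158000639/4808349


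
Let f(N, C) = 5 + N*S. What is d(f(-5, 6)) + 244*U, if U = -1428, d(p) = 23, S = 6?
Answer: -348409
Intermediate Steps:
f(N, C) = 5 + 6*N (f(N, C) = 5 + N*6 = 5 + 6*N)
d(f(-5, 6)) + 244*U = 23 + 244*(-1428) = 23 - 348432 = -348409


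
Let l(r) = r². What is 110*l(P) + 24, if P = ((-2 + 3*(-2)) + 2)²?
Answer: 142584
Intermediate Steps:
P = 36 (P = ((-2 - 6) + 2)² = (-8 + 2)² = (-6)² = 36)
110*l(P) + 24 = 110*36² + 24 = 110*1296 + 24 = 142560 + 24 = 142584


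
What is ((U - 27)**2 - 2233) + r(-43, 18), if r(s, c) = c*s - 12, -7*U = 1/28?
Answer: -87962055/38416 ≈ -2289.7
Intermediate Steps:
U = -1/196 (U = -1/7/28 = -1/7*1/28 = -1/196 ≈ -0.0051020)
r(s, c) = -12 + c*s
((U - 27)**2 - 2233) + r(-43, 18) = ((-1/196 - 27)**2 - 2233) + (-12 + 18*(-43)) = ((-5293/196)**2 - 2233) + (-12 - 774) = (28015849/38416 - 2233) - 786 = -57767079/38416 - 786 = -87962055/38416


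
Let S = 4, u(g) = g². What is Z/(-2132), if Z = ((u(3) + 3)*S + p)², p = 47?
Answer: -9025/2132 ≈ -4.2331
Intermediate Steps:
Z = 9025 (Z = ((3² + 3)*4 + 47)² = ((9 + 3)*4 + 47)² = (12*4 + 47)² = (48 + 47)² = 95² = 9025)
Z/(-2132) = 9025/(-2132) = 9025*(-1/2132) = -9025/2132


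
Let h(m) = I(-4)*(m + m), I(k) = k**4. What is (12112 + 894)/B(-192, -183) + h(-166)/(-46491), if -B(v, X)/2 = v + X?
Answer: 111400991/5811375 ≈ 19.169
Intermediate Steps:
B(v, X) = -2*X - 2*v (B(v, X) = -2*(v + X) = -2*(X + v) = -2*X - 2*v)
h(m) = 512*m (h(m) = (-4)**4*(m + m) = 256*(2*m) = 512*m)
(12112 + 894)/B(-192, -183) + h(-166)/(-46491) = (12112 + 894)/(-2*(-183) - 2*(-192)) + (512*(-166))/(-46491) = 13006/(366 + 384) - 84992*(-1/46491) = 13006/750 + 84992/46491 = 13006*(1/750) + 84992/46491 = 6503/375 + 84992/46491 = 111400991/5811375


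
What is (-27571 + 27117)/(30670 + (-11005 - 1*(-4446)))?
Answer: -454/24111 ≈ -0.018830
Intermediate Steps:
(-27571 + 27117)/(30670 + (-11005 - 1*(-4446))) = -454/(30670 + (-11005 + 4446)) = -454/(30670 - 6559) = -454/24111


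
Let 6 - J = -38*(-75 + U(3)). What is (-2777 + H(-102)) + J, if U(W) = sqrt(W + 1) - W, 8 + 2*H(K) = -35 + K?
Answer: -11463/2 ≈ -5731.5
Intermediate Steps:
H(K) = -43/2 + K/2 (H(K) = -4 + (-35 + K)/2 = -4 + (-35/2 + K/2) = -43/2 + K/2)
U(W) = sqrt(1 + W) - W
J = -2882 (J = 6 - (-1)*38*(-75 + (sqrt(1 + 3) - 1*3)) = 6 - (-1)*38*(-75 + (sqrt(4) - 3)) = 6 - (-1)*38*(-75 + (2 - 3)) = 6 - (-1)*38*(-75 - 1) = 6 - (-1)*38*(-76) = 6 - (-1)*(-2888) = 6 - 1*2888 = 6 - 2888 = -2882)
(-2777 + H(-102)) + J = (-2777 + (-43/2 + (1/2)*(-102))) - 2882 = (-2777 + (-43/2 - 51)) - 2882 = (-2777 - 145/2) - 2882 = -5699/2 - 2882 = -11463/2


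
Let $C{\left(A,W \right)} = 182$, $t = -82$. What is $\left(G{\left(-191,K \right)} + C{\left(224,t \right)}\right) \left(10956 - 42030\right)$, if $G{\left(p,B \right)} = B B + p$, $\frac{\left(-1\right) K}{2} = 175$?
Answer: $-3806285334$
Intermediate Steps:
$K = -350$ ($K = \left(-2\right) 175 = -350$)
$G{\left(p,B \right)} = p + B^{2}$ ($G{\left(p,B \right)} = B^{2} + p = p + B^{2}$)
$\left(G{\left(-191,K \right)} + C{\left(224,t \right)}\right) \left(10956 - 42030\right) = \left(\left(-191 + \left(-350\right)^{2}\right) + 182\right) \left(10956 - 42030\right) = \left(\left(-191 + 122500\right) + 182\right) \left(-31074\right) = \left(122309 + 182\right) \left(-31074\right) = 122491 \left(-31074\right) = -3806285334$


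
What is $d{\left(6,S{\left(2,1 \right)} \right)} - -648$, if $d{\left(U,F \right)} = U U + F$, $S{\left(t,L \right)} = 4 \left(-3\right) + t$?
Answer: $674$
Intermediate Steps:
$S{\left(t,L \right)} = -12 + t$
$d{\left(U,F \right)} = F + U^{2}$ ($d{\left(U,F \right)} = U^{2} + F = F + U^{2}$)
$d{\left(6,S{\left(2,1 \right)} \right)} - -648 = \left(\left(-12 + 2\right) + 6^{2}\right) - -648 = \left(-10 + 36\right) + 648 = 26 + 648 = 674$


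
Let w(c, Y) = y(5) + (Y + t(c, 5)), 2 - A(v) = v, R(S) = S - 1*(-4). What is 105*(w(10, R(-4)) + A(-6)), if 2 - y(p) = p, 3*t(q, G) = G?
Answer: 700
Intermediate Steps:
t(q, G) = G/3
y(p) = 2 - p
R(S) = 4 + S (R(S) = S + 4 = 4 + S)
A(v) = 2 - v
w(c, Y) = -4/3 + Y (w(c, Y) = (2 - 1*5) + (Y + (⅓)*5) = (2 - 5) + (Y + 5/3) = -3 + (5/3 + Y) = -4/3 + Y)
105*(w(10, R(-4)) + A(-6)) = 105*((-4/3 + (4 - 4)) + (2 - 1*(-6))) = 105*((-4/3 + 0) + (2 + 6)) = 105*(-4/3 + 8) = 105*(20/3) = 700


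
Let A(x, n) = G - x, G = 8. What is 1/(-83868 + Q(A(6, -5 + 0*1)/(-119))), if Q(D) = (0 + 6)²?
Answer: -1/83832 ≈ -1.1929e-5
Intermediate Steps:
A(x, n) = 8 - x
Q(D) = 36 (Q(D) = 6² = 36)
1/(-83868 + Q(A(6, -5 + 0*1)/(-119))) = 1/(-83868 + 36) = 1/(-83832) = -1/83832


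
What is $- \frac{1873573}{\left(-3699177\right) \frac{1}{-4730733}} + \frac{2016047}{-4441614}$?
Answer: $- \frac{13122563937045244615}{5476772117226} \approx -2.396 \cdot 10^{6}$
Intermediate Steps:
$- \frac{1873573}{\left(-3699177\right) \frac{1}{-4730733}} + \frac{2016047}{-4441614} = - \frac{1873573}{\left(-3699177\right) \left(- \frac{1}{4730733}\right)} + 2016047 \left(- \frac{1}{4441614}\right) = - \frac{1873573}{\frac{1233059}{1576911}} - \frac{2016047}{4441614} = \left(-1873573\right) \frac{1576911}{1233059} - \frac{2016047}{4441614} = - \frac{2954457873003}{1233059} - \frac{2016047}{4441614} = - \frac{13122563937045244615}{5476772117226}$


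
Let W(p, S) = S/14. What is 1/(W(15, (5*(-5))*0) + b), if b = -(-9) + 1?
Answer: ⅒ ≈ 0.10000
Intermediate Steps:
b = 10 (b = -9*(-1) + 1 = 9 + 1 = 10)
W(p, S) = S/14 (W(p, S) = S*(1/14) = S/14)
1/(W(15, (5*(-5))*0) + b) = 1/(((5*(-5))*0)/14 + 10) = 1/((-25*0)/14 + 10) = 1/((1/14)*0 + 10) = 1/(0 + 10) = 1/10 = ⅒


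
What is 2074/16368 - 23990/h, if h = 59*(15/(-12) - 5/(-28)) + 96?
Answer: -916067419/1252152 ≈ -731.59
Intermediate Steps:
h = 459/14 (h = 59*(15*(-1/12) - 5*(-1/28)) + 96 = 59*(-5/4 + 5/28) + 96 = 59*(-15/14) + 96 = -885/14 + 96 = 459/14 ≈ 32.786)
2074/16368 - 23990/h = 2074/16368 - 23990/459/14 = 2074*(1/16368) - 23990*14/459 = 1037/8184 - 335860/459 = -916067419/1252152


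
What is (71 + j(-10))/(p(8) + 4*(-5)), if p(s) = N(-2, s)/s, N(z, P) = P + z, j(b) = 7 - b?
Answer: -32/7 ≈ -4.5714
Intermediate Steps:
p(s) = (-2 + s)/s (p(s) = (s - 2)/s = (-2 + s)/s)
(71 + j(-10))/(p(8) + 4*(-5)) = (71 + (7 - 1*(-10)))/((-2 + 8)/8 + 4*(-5)) = (71 + (7 + 10))/((⅛)*6 - 20) = (71 + 17)/(¾ - 20) = 88/(-77/4) = 88*(-4/77) = -32/7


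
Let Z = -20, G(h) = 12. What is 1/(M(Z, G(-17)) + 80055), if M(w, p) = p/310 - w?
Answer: 155/12411631 ≈ 1.2488e-5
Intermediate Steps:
M(w, p) = -w + p/310 (M(w, p) = p*(1/310) - w = p/310 - w = -w + p/310)
1/(M(Z, G(-17)) + 80055) = 1/((-1*(-20) + (1/310)*12) + 80055) = 1/((20 + 6/155) + 80055) = 1/(3106/155 + 80055) = 1/(12411631/155) = 155/12411631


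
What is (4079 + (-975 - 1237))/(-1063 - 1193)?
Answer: -1867/2256 ≈ -0.82757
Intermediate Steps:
(4079 + (-975 - 1237))/(-1063 - 1193) = (4079 - 2212)/(-2256) = 1867*(-1/2256) = -1867/2256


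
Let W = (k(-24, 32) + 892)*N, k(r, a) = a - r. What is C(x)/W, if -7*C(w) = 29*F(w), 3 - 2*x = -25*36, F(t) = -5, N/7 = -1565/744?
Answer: -1798/1211623 ≈ -0.0014840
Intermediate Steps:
N = -10955/744 (N = 7*(-1565/744) = -10955/744 ≈ -14.724)
x = 903/2 (x = 3/2 - (-25)*36/2 = 3/2 - 1/2*(-900) = 3/2 + 450 = 903/2 ≈ 451.50)
C(w) = 145/7 (C(w) = -29*(-5)/7 = -1/7*(-145) = 145/7)
W = -865445/62 (W = ((32 - 1*(-24)) + 892)*(-10955/744) = ((32 + 24) + 892)*(-10955/744) = (56 + 892)*(-10955/744) = 948*(-10955/744) = -865445/62 ≈ -13959.)
C(x)/W = 145/(7*(-865445/62)) = (145/7)*(-62/865445) = -1798/1211623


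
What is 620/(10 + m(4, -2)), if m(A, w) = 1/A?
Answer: 2480/41 ≈ 60.488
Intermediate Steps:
620/(10 + m(4, -2)) = 620/(10 + 1/4) = 620/(41/4) = (4/41)*620 = 2480/41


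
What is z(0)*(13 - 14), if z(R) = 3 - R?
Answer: -3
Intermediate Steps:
z(0)*(13 - 14) = (3 - 1*0)*(13 - 14) = (3 + 0)*(-1) = 3*(-1) = -3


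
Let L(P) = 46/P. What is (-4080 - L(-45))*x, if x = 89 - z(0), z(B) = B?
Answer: -16336306/45 ≈ -3.6303e+5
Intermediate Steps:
x = 89 (x = 89 - 1*0 = 89 + 0 = 89)
(-4080 - L(-45))*x = (-4080 - 46/(-45))*89 = (-4080 - 46*(-1)/45)*89 = (-4080 - 1*(-46/45))*89 = (-4080 + 46/45)*89 = -183554/45*89 = -16336306/45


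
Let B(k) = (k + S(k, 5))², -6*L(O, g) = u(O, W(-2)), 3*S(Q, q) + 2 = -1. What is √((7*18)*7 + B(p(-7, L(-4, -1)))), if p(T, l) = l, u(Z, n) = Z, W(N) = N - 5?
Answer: √7939/3 ≈ 29.700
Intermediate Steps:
S(Q, q) = -1 (S(Q, q) = -⅔ + (⅓)*(-1) = -⅔ - ⅓ = -1)
W(N) = -5 + N
L(O, g) = -O/6
B(k) = (-1 + k)² (B(k) = (k - 1)² = (-1 + k)²)
√((7*18)*7 + B(p(-7, L(-4, -1)))) = √((7*18)*7 + (-1 - ⅙*(-4))²) = √(126*7 + (-1 + ⅔)²) = √(882 + (-⅓)²) = √(882 + ⅑) = √(7939/9) = √7939/3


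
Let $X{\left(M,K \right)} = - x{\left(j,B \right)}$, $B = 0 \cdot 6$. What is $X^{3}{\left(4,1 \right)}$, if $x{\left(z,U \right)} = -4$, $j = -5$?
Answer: $64$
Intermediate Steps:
$B = 0$
$X{\left(M,K \right)} = 4$ ($X{\left(M,K \right)} = \left(-1\right) \left(-4\right) = 4$)
$X^{3}{\left(4,1 \right)} = 4^{3} = 64$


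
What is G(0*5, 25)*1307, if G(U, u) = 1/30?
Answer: 1307/30 ≈ 43.567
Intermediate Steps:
G(U, u) = 1/30
G(0*5, 25)*1307 = (1/30)*1307 = 1307/30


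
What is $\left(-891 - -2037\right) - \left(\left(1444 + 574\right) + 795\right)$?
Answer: $-1667$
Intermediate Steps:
$\left(-891 - -2037\right) - \left(\left(1444 + 574\right) + 795\right) = \left(-891 + 2037\right) - \left(2018 + 795\right) = 1146 - 2813 = -1667$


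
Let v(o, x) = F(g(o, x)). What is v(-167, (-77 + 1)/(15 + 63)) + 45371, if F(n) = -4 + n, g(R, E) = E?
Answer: 1769275/39 ≈ 45366.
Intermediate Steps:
v(o, x) = -4 + x
v(-167, (-77 + 1)/(15 + 63)) + 45371 = (-4 + (-77 + 1)/(15 + 63)) + 45371 = (-4 - 76/78) + 45371 = (-4 - 76*1/78) + 45371 = (-4 - 38/39) + 45371 = -194/39 + 45371 = 1769275/39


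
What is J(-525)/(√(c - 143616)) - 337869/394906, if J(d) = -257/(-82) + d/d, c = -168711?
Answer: -337869/394906 - 113*I*√34703/2845646 ≈ -0.85557 - 0.0073974*I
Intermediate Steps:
J(d) = 339/82 (J(d) = -257*(-1/82) + 1 = 257/82 + 1 = 339/82)
J(-525)/(√(c - 143616)) - 337869/394906 = 339/(82*(√(-168711 - 143616))) - 337869/394906 = 339/(82*(√(-312327))) - 337869*1/394906 = 339/(82*((3*I*√34703))) - 337869/394906 = 339*(-I*√34703/104109)/82 - 337869/394906 = -113*I*√34703/2845646 - 337869/394906 = -337869/394906 - 113*I*√34703/2845646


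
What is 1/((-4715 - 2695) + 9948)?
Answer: 1/2538 ≈ 0.00039401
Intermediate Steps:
1/((-4715 - 2695) + 9948) = 1/(-7410 + 9948) = 1/2538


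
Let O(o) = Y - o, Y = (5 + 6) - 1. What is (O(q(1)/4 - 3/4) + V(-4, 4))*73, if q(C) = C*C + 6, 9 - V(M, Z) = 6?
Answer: 876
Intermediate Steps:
V(M, Z) = 3 (V(M, Z) = 9 - 1*6 = 9 - 6 = 3)
q(C) = 6 + C**2 (q(C) = C**2 + 6 = 6 + C**2)
Y = 10 (Y = 11 - 1 = 10)
O(o) = 10 - o
(O(q(1)/4 - 3/4) + V(-4, 4))*73 = ((10 - ((6 + 1**2)/4 - 3/4)) + 3)*73 = ((10 - ((6 + 1)*(1/4) - 3*1/4)) + 3)*73 = ((10 - (7*(1/4) - 3/4)) + 3)*73 = ((10 - (7/4 - 3/4)) + 3)*73 = ((10 - 1*1) + 3)*73 = ((10 - 1) + 3)*73 = (9 + 3)*73 = 12*73 = 876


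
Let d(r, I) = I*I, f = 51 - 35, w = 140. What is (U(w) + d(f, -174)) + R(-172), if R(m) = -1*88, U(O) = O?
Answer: 30328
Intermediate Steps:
f = 16
d(r, I) = I²
R(m) = -88
(U(w) + d(f, -174)) + R(-172) = (140 + (-174)²) - 88 = (140 + 30276) - 88 = 30416 - 88 = 30328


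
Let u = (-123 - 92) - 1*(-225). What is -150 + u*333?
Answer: 3180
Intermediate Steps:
u = 10 (u = -215 + 225 = 10)
-150 + u*333 = -150 + 10*333 = -150 + 3330 = 3180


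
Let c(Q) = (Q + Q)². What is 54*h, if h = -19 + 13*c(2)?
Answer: 10206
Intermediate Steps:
c(Q) = 4*Q² (c(Q) = (2*Q)² = 4*Q²)
h = 189 (h = -19 + 13*(4*2²) = -19 + 13*(4*4) = -19 + 13*16 = -19 + 208 = 189)
54*h = 54*189 = 10206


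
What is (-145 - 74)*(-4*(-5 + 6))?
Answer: 876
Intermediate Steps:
(-145 - 74)*(-4*(-5 + 6)) = -(-876) = -219*(-4) = 876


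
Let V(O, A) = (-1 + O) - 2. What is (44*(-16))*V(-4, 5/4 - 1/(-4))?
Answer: 4928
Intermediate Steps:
V(O, A) = -3 + O
(44*(-16))*V(-4, 5/4 - 1/(-4)) = (44*(-16))*(-3 - 4) = -704*(-7) = 4928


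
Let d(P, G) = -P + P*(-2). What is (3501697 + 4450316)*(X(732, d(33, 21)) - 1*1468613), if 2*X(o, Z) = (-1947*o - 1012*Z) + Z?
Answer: -33894191042433/2 ≈ -1.6947e+13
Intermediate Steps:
d(P, G) = -3*P (d(P, G) = -P - 2*P = -3*P)
X(o, Z) = -1947*o/2 - 1011*Z/2 (X(o, Z) = ((-1947*o - 1012*Z) + Z)/2 = (-1947*o - 1011*Z)/2 = -1947*o/2 - 1011*Z/2)
(3501697 + 4450316)*(X(732, d(33, 21)) - 1*1468613) = (3501697 + 4450316)*((-1947/2*732 - (-3033)*33/2) - 1*1468613) = 7952013*((-712602 - 1011/2*(-99)) - 1468613) = 7952013*((-712602 + 100089/2) - 1468613) = 7952013*(-1325115/2 - 1468613) = 7952013*(-4262341/2) = -33894191042433/2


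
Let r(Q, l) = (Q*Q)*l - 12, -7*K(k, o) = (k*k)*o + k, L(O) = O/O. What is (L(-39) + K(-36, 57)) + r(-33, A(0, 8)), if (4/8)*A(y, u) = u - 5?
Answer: -4025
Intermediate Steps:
A(y, u) = -10 + 2*u (A(y, u) = 2*(u - 5) = 2*(-5 + u) = -10 + 2*u)
L(O) = 1
K(k, o) = -k/7 - o*k²/7 (K(k, o) = -((k*k)*o + k)/7 = -(k²*o + k)/7 = -(o*k² + k)/7 = -(k + o*k²)/7 = -k/7 - o*k²/7)
r(Q, l) = -12 + l*Q² (r(Q, l) = Q²*l - 12 = l*Q² - 12 = -12 + l*Q²)
(L(-39) + K(-36, 57)) + r(-33, A(0, 8)) = (1 - ⅐*(-36)*(1 - 36*57)) + (-12 + (-10 + 2*8)*(-33)²) = (1 - ⅐*(-36)*(1 - 2052)) + (-12 + (-10 + 16)*1089) = (1 - ⅐*(-36)*(-2051)) + (-12 + 6*1089) = (1 - 10548) + (-12 + 6534) = -10547 + 6522 = -4025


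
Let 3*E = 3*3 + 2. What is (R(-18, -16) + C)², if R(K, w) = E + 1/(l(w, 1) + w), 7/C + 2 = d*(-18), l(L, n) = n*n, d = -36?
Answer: 136025569/10432900 ≈ 13.038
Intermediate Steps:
l(L, n) = n²
C = 7/646 (C = 7/(-2 - 36*(-18)) = 7/(-2 + 648) = 7/646 ≈ 0.010836)
E = 11/3 (E = (3*3 + 2)/3 = (9 + 2)/3 = (⅓)*11 = 11/3 ≈ 3.6667)
R(K, w) = 11/3 + 1/(1 + w) (R(K, w) = 11/3 + 1/(1² + w) = 11/3 + 1/(1 + w))
(R(-18, -16) + C)² = ((14 + 11*(-16))/(3*(1 - 16)) + 7/646)² = ((⅓)*(14 - 176)/(-15) + 7/646)² = ((⅓)*(-1/15)*(-162) + 7/646)² = (18/5 + 7/646)² = (11663/3230)² = 136025569/10432900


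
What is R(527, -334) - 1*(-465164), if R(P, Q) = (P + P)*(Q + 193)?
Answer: 316550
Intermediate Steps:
R(P, Q) = 2*P*(193 + Q) (R(P, Q) = (2*P)*(193 + Q) = 2*P*(193 + Q))
R(527, -334) - 1*(-465164) = 2*527*(193 - 334) - 1*(-465164) = 2*527*(-141) + 465164 = -148614 + 465164 = 316550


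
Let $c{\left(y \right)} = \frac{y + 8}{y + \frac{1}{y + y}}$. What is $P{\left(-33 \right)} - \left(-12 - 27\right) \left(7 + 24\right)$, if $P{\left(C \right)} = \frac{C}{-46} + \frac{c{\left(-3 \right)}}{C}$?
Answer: $\frac{11630683}{9614} \approx 1209.8$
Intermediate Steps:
$c{\left(y \right)} = \frac{8 + y}{y + \frac{1}{2 y}}$
$P{\left(C \right)} = - \frac{30}{19 C} - \frac{C}{46}$ ($P{\left(C \right)} = \frac{C}{-46} + \frac{2 \left(-3\right) \frac{1}{1 + 2 \left(-3\right)^{2}} \left(8 - 3\right)}{C} = C \left(- \frac{1}{46}\right) + \frac{2 \left(-3\right) \frac{1}{1 + 2 \cdot 9} \cdot 5}{C} = - \frac{C}{46} + \frac{2 \left(-3\right) \frac{1}{1 + 18} \cdot 5}{C} = - \frac{C}{46} + \frac{2 \left(-3\right) \frac{1}{19} \cdot 5}{C} = - \frac{C}{46} - \frac{30}{19 C} = - \frac{30}{19 C} - \frac{C}{46}$)
$P{\left(-33 \right)} - \left(-12 - 27\right) \left(7 + 24\right) = \left(- \frac{30}{19 \left(-33\right)} - - \frac{33}{46}\right) - \left(-12 - 27\right) \left(7 + 24\right) = \left(\left(- \frac{30}{19}\right) \left(- \frac{1}{33}\right) + \frac{33}{46}\right) - \left(-39\right) 31 = \left(\frac{10}{209} + \frac{33}{46}\right) - -1209 = \frac{7357}{9614} + 1209 = \frac{11630683}{9614}$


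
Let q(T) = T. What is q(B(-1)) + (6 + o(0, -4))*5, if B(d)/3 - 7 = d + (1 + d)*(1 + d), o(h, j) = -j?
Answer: 68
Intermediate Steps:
B(d) = 21 + 3*d + 3*(1 + d)² (B(d) = 21 + 3*(d + (1 + d)*(1 + d)) = 21 + 3*(d + (1 + d)²) = 21 + (3*d + 3*(1 + d)²) = 21 + 3*d + 3*(1 + d)²)
q(B(-1)) + (6 + o(0, -4))*5 = (21 + 3*(-1) + 3*(1 - 1)²) + (6 - 1*(-4))*5 = (21 - 3 + 3*0²) + (6 + 4)*5 = (21 - 3 + 3*0) + 10*5 = (21 - 3 + 0) + 50 = 18 + 50 = 68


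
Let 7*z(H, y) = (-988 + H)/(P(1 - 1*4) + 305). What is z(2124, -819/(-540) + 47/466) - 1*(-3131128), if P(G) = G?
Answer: 3309602864/1057 ≈ 3.1311e+6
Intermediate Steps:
z(H, y) = -494/1057 + H/2114 (z(H, y) = ((-988 + H)/((1 - 1*4) + 305))/7 = ((-988 + H)/((1 - 4) + 305))/7 = ((-988 + H)/(-3 + 305))/7 = ((-988 + H)/302)/7 = ((-988 + H)*(1/302))/7 = (-494/151 + H/302)/7 = -494/1057 + H/2114)
z(2124, -819/(-540) + 47/466) - 1*(-3131128) = (-494/1057 + (1/2114)*2124) - 1*(-3131128) = (-494/1057 + 1062/1057) + 3131128 = 568/1057 + 3131128 = 3309602864/1057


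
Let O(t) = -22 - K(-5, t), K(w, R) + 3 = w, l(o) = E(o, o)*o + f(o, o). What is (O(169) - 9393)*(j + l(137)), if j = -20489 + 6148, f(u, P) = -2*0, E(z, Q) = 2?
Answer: 132328269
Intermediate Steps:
f(u, P) = 0
l(o) = 2*o (l(o) = 2*o + 0 = 2*o)
j = -14341
K(w, R) = -3 + w
O(t) = -14 (O(t) = -22 - (-3 - 5) = -22 - 1*(-8) = -22 + 8 = -14)
(O(169) - 9393)*(j + l(137)) = (-14 - 9393)*(-14341 + 2*137) = -9407*(-14341 + 274) = -9407*(-14067) = 132328269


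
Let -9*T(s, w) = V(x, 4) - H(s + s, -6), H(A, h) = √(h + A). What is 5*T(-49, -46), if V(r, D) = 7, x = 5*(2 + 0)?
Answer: -35/9 + 10*I*√26/9 ≈ -3.8889 + 5.6656*I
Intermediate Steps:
x = 10 (x = 5*2 = 10)
H(A, h) = √(A + h)
T(s, w) = -7/9 + √(-6 + 2*s)/9 (T(s, w) = -(7 - √((s + s) - 6))/9 = -(7 - √(2*s - 6))/9 = -(7 - √(-6 + 2*s))/9 = -7/9 + √(-6 + 2*s)/9)
5*T(-49, -46) = 5*(-7/9 + √(-6 + 2*(-49))/9) = 5*(-7/9 + √(-6 - 98)/9) = 5*(-7/9 + √(-104)/9) = 5*(-7/9 + (2*I*√26)/9) = 5*(-7/9 + 2*I*√26/9) = -35/9 + 10*I*√26/9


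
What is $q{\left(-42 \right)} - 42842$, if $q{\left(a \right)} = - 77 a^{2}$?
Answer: $-178670$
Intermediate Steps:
$q{\left(-42 \right)} - 42842 = - 77 \left(-42\right)^{2} - 42842 = \left(-77\right) 1764 - 42842 = -135828 - 42842 = -178670$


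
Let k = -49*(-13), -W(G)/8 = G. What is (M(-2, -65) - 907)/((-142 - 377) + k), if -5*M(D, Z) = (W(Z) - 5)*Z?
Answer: 2894/59 ≈ 49.051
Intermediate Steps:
W(G) = -8*G
k = 637
M(D, Z) = -Z*(-5 - 8*Z)/5 (M(D, Z) = -(-8*Z - 5)*Z/5 = -(-5 - 8*Z)*Z/5 = -Z*(-5 - 8*Z)/5)
(M(-2, -65) - 907)/((-142 - 377) + k) = ((⅕)*(-65)*(5 + 8*(-65)) - 907)/((-142 - 377) + 637) = ((⅕)*(-65)*(5 - 520) - 907)/(-519 + 637) = ((⅕)*(-65)*(-515) - 907)/118 = (6695 - 907)*(1/118) = 5788*(1/118) = 2894/59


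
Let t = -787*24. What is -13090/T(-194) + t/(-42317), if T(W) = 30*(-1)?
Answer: 55449617/126951 ≈ 436.78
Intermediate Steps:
T(W) = -30
t = -18888
-13090/T(-194) + t/(-42317) = -13090/(-30) - 18888/(-42317) = -13090*(-1/30) - 18888*(-1/42317) = 1309/3 + 18888/42317 = 55449617/126951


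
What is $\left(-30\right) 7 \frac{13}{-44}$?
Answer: $\frac{1365}{22} \approx 62.045$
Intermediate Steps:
$\left(-30\right) 7 \frac{13}{-44} = - 210 \cdot 13 \left(- \frac{1}{44}\right) = \left(-210\right) \left(- \frac{13}{44}\right) = \frac{1365}{22}$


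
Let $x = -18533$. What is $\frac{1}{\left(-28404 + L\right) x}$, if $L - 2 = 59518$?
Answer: $- \frac{1}{576672828} \approx -1.7341 \cdot 10^{-9}$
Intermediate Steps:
$L = 59520$ ($L = 2 + 59518 = 59520$)
$\frac{1}{\left(-28404 + L\right) x} = \frac{1}{\left(-28404 + 59520\right) \left(-18533\right)} = \frac{1}{31116} \left(- \frac{1}{18533}\right) = - \frac{1}{576672828}$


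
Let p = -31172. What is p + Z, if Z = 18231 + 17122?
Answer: 4181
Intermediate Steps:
Z = 35353
p + Z = -31172 + 35353 = 4181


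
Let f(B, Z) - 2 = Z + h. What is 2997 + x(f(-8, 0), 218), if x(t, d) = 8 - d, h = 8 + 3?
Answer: 2787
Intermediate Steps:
h = 11
f(B, Z) = 13 + Z (f(B, Z) = 2 + (Z + 11) = 2 + (11 + Z) = 13 + Z)
2997 + x(f(-8, 0), 218) = 2997 + (8 - 1*218) = 2997 + (8 - 218) = 2997 - 210 = 2787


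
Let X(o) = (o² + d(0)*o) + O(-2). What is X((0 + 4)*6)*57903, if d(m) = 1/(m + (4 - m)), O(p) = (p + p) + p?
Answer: 33352128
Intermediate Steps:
O(p) = 3*p (O(p) = 2*p + p = 3*p)
d(m) = ¼ (d(m) = 1/4 = ¼)
X(o) = -6 + o² + o/4 (X(o) = (o² + o/4) + 3*(-2) = (o² + o/4) - 6 = -6 + o² + o/4)
X((0 + 4)*6)*57903 = (-6 + ((0 + 4)*6)² + ((0 + 4)*6)/4)*57903 = (-6 + (4*6)² + (4*6)/4)*57903 = (-6 + 24² + (¼)*24)*57903 = (-6 + 576 + 6)*57903 = 576*57903 = 33352128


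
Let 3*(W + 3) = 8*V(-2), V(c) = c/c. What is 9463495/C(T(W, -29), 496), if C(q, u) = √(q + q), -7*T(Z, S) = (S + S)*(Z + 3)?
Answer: 9463495*√1218/232 ≈ 1.4236e+6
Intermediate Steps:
V(c) = 1
W = -⅓ (W = -3 + (8*1)/3 = -3 + (⅓)*8 = -3 + 8/3 = -⅓ ≈ -0.33333)
T(Z, S) = -2*S*(3 + Z)/7 (T(Z, S) = -(S + S)*(Z + 3)/7 = -2*S*(3 + Z)/7)
C(q, u) = √2*√q (C(q, u) = √(2*q) = √2*√q)
9463495/C(T(W, -29), 496) = 9463495/((√2*√(-2/7*(-29)*(3 - ⅓)))) = 9463495/((√2*√(-2/7*(-29)*8/3))) = 9463495/((√2*√(464/21))) = 9463495/((√2*(4*√609/21))) = 9463495/((4*√1218/21)) = 9463495*(√1218/232) = 9463495*√1218/232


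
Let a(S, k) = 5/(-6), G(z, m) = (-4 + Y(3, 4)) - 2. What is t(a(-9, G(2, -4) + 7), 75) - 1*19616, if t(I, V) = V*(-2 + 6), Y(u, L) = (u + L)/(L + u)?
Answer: -19316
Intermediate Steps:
Y(u, L) = 1 (Y(u, L) = (L + u)/(L + u) = 1)
G(z, m) = -5 (G(z, m) = (-4 + 1) - 2 = -3 - 2 = -5)
a(S, k) = -⅚ (a(S, k) = 5*(-⅙) = -⅚)
t(I, V) = 4*V (t(I, V) = V*4 = 4*V)
t(a(-9, G(2, -4) + 7), 75) - 1*19616 = 4*75 - 1*19616 = 300 - 19616 = -19316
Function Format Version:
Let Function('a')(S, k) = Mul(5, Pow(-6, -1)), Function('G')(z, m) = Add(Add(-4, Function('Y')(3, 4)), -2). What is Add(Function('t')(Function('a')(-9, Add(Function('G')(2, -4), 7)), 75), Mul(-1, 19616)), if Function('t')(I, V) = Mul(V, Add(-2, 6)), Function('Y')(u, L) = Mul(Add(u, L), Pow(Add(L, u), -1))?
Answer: -19316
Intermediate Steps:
Function('Y')(u, L) = 1 (Function('Y')(u, L) = Mul(Add(L, u), Pow(Add(L, u), -1)) = 1)
Function('G')(z, m) = -5 (Function('G')(z, m) = Add(Add(-4, 1), -2) = Add(-3, -2) = -5)
Function('a')(S, k) = Rational(-5, 6) (Function('a')(S, k) = Mul(5, Rational(-1, 6)) = Rational(-5, 6))
Function('t')(I, V) = Mul(4, V) (Function('t')(I, V) = Mul(V, 4) = Mul(4, V))
Add(Function('t')(Function('a')(-9, Add(Function('G')(2, -4), 7)), 75), Mul(-1, 19616)) = Add(Mul(4, 75), Mul(-1, 19616)) = Add(300, -19616) = -19316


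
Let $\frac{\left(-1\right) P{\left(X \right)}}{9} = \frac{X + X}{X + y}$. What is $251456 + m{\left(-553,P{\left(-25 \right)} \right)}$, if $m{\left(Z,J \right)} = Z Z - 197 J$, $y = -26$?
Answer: $\frac{9503055}{17} \approx 5.59 \cdot 10^{5}$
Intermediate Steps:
$P{\left(X \right)} = - \frac{18 X}{-26 + X}$ ($P{\left(X \right)} = - 9 \frac{X + X}{X - 26} = - 9 \frac{2 X}{-26 + X} = - \frac{18 X}{-26 + X}$)
$m{\left(Z,J \right)} = Z^{2} - 197 J$
$251456 + m{\left(-553,P{\left(-25 \right)} \right)} = 251456 + \left(\left(-553\right)^{2} - 197 \left(\left(-18\right) \left(-25\right) \frac{1}{-26 - 25}\right)\right) = 251456 + \left(305809 - 197 \left(\left(-18\right) \left(-25\right) \frac{1}{-51}\right)\right) = 251456 + \left(305809 - 197 \left(\left(-18\right) \left(-25\right) \left(- \frac{1}{51}\right)\right)\right) = 251456 + \left(305809 - - \frac{29550}{17}\right) = 251456 + \left(305809 + \frac{29550}{17}\right) = 251456 + \frac{5228303}{17} = \frac{9503055}{17}$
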